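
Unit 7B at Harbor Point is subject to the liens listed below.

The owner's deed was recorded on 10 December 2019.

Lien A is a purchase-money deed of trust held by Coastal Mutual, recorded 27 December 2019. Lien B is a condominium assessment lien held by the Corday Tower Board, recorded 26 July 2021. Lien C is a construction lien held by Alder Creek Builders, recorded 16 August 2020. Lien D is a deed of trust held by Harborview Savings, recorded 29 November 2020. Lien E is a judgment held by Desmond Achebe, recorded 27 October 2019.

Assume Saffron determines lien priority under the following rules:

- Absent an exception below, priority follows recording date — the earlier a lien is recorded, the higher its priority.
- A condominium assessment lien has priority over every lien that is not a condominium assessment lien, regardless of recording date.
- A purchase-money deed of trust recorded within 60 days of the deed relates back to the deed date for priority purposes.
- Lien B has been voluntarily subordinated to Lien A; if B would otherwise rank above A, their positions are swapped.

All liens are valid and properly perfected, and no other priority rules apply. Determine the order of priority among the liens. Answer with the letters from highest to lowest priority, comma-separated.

A, E, B, C, D

Effective dates: A was recorded within the 60-day window, so its effective date is the deed date 10 December 2019.
As a condominium assessment lien, B is senior to every other lien.
Among the remaining liens, by effective date: E (27 October 2019), A (10 December 2019), C (16 August 2020), D (29 November 2020).
The subordination applies — B was senior to A — so B and A swap.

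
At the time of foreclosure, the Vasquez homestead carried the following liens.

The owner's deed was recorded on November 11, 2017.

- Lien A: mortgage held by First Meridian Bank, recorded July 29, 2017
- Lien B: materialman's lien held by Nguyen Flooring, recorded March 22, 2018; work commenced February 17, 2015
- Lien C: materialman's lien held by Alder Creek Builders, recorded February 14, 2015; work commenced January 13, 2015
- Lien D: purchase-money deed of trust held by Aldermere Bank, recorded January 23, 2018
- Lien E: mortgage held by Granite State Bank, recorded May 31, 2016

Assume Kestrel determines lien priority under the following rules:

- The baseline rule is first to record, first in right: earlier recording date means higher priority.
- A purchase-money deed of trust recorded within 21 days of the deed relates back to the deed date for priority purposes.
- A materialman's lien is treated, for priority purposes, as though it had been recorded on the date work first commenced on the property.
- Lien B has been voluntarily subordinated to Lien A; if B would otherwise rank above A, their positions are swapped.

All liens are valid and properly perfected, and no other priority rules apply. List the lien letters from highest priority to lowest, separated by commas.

C, A, E, B, D

First, effective dates: B is treated as recorded February 17, 2015, the work-commencement date; C relates back to January 13, 2015 (work commenced); D was recorded 73 days after the deed — beyond 21 days — so no relation-back applies.
By effective date: C (January 13, 2015), B (February 17, 2015), E (May 31, 2016), A (July 29, 2017), D (January 23, 2018).
B is senior to A before the subordination, so the two trade places.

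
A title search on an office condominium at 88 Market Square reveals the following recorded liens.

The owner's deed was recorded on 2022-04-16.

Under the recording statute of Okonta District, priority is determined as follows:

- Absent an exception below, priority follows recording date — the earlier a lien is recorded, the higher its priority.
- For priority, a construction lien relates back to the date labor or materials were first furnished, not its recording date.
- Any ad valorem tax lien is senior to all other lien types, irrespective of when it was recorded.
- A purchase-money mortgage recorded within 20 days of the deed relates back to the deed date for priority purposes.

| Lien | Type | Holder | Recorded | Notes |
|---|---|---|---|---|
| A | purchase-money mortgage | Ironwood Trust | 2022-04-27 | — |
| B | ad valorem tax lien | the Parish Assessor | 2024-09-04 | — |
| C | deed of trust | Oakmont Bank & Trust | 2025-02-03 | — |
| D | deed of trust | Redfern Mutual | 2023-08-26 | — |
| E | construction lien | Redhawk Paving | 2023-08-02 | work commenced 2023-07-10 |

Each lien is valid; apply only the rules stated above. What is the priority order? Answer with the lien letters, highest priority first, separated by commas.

Adjusting effective dates: A was recorded within the 20-day window, so its effective date is the deed date 2022-04-16; E's effective date is 2023-07-10, when work began.
B, as an ad valorem tax lien, has superpriority and ranks first.
Among the remaining liens, by effective date: A (2022-04-16), E (2023-07-10), D (2023-08-26), C (2025-02-03).

B, A, E, D, C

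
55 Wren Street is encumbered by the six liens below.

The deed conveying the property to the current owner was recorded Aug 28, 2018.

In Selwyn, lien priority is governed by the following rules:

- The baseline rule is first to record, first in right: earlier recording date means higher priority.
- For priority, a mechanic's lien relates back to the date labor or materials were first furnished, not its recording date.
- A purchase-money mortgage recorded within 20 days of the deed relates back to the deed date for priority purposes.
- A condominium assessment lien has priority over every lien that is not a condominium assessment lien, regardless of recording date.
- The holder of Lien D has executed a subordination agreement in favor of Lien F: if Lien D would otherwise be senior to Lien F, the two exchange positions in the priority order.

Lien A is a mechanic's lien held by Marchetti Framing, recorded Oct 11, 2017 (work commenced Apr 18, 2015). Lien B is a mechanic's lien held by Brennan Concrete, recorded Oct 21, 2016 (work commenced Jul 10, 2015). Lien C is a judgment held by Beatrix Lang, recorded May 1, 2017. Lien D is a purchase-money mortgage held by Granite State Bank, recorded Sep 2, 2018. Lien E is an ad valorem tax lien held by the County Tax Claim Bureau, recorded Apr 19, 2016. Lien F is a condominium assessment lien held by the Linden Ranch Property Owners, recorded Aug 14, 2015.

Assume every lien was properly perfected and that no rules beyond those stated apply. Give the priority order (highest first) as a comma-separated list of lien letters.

Adjusting effective dates: A's effective date is Apr 18, 2015, when work began; B relates back to Jul 10, 2015 (work commenced); D was recorded within the 20-day window, so its effective date is the deed date Aug 28, 2018.
F is a condominium assessment lien, so it outranks all other liens regardless of date.
Ordering the rest by effective date: A (Apr 18, 2015), B (Jul 10, 2015), E (Apr 19, 2016), C (May 1, 2017), D (Aug 28, 2018).
Since D is not senior to F, the subordination leaves the order unchanged.

F, A, B, E, C, D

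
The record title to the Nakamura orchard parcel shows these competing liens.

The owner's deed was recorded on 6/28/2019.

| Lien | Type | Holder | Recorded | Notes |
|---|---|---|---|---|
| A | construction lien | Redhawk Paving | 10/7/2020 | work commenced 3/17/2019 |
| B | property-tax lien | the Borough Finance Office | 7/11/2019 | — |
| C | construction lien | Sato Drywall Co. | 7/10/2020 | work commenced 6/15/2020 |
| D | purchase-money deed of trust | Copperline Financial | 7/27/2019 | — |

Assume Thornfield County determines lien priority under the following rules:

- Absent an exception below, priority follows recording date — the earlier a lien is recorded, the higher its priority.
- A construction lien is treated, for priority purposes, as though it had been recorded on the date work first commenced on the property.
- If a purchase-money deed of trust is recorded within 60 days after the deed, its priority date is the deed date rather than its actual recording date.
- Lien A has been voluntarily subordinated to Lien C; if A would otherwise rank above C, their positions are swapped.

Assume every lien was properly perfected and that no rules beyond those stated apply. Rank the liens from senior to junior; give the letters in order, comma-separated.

C, D, B, A

Adjusting effective dates: A's effective date is 3/17/2019, when work began; C's effective date is 6/15/2020, when work began; D relates back to the deed date 6/28/2019.
Ordering by effective date: A (3/17/2019), D (6/28/2019), B (7/11/2019), C (6/15/2020).
Because A would otherwise rank above C, the subordination swaps them.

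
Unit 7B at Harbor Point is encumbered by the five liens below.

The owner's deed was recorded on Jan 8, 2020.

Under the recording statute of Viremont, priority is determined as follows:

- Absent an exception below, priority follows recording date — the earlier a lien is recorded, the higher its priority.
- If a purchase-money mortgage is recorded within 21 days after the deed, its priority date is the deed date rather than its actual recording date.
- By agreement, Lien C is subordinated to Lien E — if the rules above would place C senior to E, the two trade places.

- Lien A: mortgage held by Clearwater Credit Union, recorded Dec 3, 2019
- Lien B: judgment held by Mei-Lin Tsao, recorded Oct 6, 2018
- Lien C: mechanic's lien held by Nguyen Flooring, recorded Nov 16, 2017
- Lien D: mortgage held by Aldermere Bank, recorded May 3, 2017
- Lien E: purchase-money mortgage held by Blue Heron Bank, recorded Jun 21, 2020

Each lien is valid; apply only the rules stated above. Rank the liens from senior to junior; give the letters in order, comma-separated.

Adjusting effective dates: E was recorded 165 days after the deed, outside the 21-day window, so it keeps its recording date.
By effective date, earliest first: D (May 3, 2017), C (Nov 16, 2017), B (Oct 6, 2018), A (Dec 3, 2019), E (Jun 21, 2020).
C would otherwise be senior to E, so under the subordination agreement C and E exchange positions.

D, E, B, A, C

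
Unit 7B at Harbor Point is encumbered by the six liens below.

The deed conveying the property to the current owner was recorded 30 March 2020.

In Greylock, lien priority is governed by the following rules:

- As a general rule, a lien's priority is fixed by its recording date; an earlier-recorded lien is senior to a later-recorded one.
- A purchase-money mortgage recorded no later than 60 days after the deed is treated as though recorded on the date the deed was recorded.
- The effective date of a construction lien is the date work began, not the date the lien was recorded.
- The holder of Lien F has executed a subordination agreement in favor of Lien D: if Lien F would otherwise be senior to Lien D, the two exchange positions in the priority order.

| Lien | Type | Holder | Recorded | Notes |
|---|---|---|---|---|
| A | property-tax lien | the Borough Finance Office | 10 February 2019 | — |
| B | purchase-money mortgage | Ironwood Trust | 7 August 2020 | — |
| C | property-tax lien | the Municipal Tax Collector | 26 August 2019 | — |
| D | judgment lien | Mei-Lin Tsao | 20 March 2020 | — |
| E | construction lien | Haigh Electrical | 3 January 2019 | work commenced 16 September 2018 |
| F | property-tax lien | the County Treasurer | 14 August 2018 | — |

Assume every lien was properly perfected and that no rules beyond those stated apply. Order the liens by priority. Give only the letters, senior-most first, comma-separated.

D, E, A, C, F, B

Effective dates after the stated exceptions: B missed the 60-day window (130 days after the deed), so its recording date stands; E's effective date is 16 September 2018, when work began.
Sorted by effective date: F (14 August 2018), E (16 September 2018), A (10 February 2019), C (26 August 2019), D (20 March 2020), B (7 August 2020).
F is senior to D before the subordination, so the two trade places.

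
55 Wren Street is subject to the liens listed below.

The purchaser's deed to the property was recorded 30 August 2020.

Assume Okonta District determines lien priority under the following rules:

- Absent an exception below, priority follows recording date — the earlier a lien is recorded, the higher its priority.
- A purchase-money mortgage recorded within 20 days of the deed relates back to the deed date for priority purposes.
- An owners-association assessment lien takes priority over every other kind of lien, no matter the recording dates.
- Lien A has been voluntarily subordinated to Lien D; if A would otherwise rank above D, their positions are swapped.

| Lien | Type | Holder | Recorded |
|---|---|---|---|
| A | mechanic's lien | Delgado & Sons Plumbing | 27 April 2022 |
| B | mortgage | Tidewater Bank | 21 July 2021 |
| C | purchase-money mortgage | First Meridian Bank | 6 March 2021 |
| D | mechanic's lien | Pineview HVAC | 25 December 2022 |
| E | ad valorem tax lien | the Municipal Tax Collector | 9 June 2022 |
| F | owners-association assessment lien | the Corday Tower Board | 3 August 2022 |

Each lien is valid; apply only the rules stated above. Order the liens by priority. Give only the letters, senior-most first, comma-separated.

F, C, B, D, E, A

First, effective dates: C was recorded 188 days after the deed, outside the 20-day window, so it keeps its recording date.
F is an owners-association assessment lien and takes priority over every other lien.
Among the remaining liens, by effective date: C (6 March 2021), B (21 July 2021), A (27 April 2022), E (9 June 2022), D (25 December 2022).
The subordination applies — A was senior to D — so A and D swap.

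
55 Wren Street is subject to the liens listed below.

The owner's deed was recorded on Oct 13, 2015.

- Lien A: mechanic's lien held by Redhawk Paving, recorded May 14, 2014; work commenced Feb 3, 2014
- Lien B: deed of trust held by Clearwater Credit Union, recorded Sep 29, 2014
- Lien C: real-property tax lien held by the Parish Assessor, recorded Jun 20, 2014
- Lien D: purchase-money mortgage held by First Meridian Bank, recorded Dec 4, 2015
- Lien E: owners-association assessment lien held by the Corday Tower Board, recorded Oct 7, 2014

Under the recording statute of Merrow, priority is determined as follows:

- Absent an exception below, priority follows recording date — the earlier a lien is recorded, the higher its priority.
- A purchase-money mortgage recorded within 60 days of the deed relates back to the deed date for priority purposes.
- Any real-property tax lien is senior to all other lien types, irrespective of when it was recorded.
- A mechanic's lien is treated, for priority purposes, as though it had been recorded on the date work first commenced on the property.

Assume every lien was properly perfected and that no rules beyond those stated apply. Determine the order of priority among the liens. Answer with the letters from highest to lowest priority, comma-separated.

Adjusting effective dates: A's effective date is Feb 3, 2014, when work began; D's effective date is the deed date, Oct 13, 2015.
C, as a real-property tax lien, has superpriority and ranks first.
The other liens, earliest effective date first: A (Feb 3, 2014), B (Sep 29, 2014), E (Oct 7, 2014), D (Oct 13, 2015).

C, A, B, E, D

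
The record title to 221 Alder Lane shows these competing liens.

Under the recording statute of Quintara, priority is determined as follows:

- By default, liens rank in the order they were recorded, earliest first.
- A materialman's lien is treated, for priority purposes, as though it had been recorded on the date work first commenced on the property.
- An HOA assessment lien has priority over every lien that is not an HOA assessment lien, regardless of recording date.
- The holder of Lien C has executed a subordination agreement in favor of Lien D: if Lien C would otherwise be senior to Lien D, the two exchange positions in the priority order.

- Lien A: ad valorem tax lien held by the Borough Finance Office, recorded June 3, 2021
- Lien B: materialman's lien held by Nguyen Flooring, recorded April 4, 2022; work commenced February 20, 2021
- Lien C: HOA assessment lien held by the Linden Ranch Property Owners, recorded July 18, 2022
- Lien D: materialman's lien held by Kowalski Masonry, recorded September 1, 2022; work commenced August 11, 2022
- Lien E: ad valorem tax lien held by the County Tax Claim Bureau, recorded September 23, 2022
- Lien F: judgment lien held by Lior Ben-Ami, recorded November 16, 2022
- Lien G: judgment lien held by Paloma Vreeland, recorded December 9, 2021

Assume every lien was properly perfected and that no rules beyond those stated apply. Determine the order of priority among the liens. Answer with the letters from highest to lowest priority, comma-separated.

D, B, A, G, C, E, F

First, effective dates: B is treated as recorded February 20, 2021, the work-commencement date; D relates back to August 11, 2022 (work commenced).
C, as an HOA assessment lien, has superpriority and ranks first.
Ordering the rest by effective date: B (February 20, 2021), A (June 3, 2021), G (December 9, 2021), D (August 11, 2022), E (September 23, 2022), F (November 16, 2022).
Because C would otherwise rank above D, the subordination swaps them.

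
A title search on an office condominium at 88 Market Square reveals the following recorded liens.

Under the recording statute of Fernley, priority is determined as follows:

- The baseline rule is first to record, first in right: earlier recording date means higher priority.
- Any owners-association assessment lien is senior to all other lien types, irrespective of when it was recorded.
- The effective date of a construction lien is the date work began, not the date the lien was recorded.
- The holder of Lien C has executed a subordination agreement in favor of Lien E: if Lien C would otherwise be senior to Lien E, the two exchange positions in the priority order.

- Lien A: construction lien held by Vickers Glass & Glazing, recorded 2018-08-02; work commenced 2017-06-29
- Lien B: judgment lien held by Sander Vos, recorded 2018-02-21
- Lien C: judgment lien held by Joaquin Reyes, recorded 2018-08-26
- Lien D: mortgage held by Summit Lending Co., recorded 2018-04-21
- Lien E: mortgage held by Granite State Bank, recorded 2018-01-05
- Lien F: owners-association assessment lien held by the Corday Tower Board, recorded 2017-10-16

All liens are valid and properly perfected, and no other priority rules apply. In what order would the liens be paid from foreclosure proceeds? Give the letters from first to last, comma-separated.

F, A, E, B, D, C

First, effective dates: A's effective date is 2017-06-29, when work began.
F is an owners-association assessment lien, so it outranks all other liens regardless of date.
Ordering the rest by effective date: A (2017-06-29), E (2018-01-05), B (2018-02-21), D (2018-04-21), C (2018-08-26).
Since C is not senior to E, the subordination leaves the order unchanged.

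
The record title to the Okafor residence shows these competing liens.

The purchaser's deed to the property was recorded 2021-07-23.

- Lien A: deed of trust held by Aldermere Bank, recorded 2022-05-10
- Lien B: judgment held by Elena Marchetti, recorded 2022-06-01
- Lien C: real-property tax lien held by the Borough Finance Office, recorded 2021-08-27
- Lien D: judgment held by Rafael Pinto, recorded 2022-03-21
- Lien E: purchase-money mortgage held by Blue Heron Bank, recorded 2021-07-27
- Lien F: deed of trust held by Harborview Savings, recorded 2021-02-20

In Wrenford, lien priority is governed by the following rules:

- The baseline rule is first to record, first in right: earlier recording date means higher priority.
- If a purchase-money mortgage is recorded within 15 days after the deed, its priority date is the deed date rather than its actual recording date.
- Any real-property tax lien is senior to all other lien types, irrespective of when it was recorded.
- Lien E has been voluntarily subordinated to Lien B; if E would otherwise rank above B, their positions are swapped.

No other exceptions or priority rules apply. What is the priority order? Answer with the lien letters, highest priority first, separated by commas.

Effective dates: E's effective date is the deed date, 2021-07-23.
C, as a real-property tax lien, has superpriority and ranks first.
Among the remaining liens, by effective date: F (2021-02-20), E (2021-07-23), D (2022-03-21), A (2022-05-10), B (2022-06-01).
Because E would otherwise rank above B, the subordination swaps them.

C, F, B, D, A, E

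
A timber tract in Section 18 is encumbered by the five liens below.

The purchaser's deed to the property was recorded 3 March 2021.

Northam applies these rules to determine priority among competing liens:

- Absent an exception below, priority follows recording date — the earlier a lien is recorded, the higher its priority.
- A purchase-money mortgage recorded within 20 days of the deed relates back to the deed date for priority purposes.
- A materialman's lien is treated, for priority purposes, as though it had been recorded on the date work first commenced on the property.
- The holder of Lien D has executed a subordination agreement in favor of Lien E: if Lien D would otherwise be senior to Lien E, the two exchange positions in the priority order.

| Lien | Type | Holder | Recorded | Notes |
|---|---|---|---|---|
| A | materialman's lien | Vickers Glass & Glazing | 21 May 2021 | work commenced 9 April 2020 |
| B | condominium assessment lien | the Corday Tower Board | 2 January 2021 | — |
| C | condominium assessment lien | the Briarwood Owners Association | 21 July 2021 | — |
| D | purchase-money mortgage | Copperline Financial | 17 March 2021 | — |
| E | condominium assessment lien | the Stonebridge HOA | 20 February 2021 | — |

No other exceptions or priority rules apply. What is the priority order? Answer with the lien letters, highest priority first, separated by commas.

A, B, E, D, C

First, effective dates: A's effective date is 9 April 2020, when work began; D's effective date is the deed date, 3 March 2021.
Sorted by effective date: A (9 April 2020), B (2 January 2021), E (20 February 2021), D (3 March 2021), C (21 July 2021).
Since D is not senior to E, the subordination leaves the order unchanged.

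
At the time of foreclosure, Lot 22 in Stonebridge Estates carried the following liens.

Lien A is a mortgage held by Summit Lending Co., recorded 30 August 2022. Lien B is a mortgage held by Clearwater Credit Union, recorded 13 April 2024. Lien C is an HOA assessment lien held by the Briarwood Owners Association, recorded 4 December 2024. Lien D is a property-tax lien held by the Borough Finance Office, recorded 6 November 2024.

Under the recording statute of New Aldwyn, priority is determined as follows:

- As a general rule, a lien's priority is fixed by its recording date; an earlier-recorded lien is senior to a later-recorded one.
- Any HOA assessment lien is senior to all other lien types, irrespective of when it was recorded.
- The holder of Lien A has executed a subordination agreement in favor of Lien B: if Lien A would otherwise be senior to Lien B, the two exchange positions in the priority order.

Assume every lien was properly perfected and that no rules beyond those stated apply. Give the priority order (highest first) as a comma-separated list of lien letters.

C, B, A, D

C is an HOA assessment lien, so it outranks all other liens regardless of date.
Among the remaining liens, by effective date: A (30 August 2022), B (13 April 2024), D (6 November 2024).
Because A would otherwise rank above B, the subordination swaps them.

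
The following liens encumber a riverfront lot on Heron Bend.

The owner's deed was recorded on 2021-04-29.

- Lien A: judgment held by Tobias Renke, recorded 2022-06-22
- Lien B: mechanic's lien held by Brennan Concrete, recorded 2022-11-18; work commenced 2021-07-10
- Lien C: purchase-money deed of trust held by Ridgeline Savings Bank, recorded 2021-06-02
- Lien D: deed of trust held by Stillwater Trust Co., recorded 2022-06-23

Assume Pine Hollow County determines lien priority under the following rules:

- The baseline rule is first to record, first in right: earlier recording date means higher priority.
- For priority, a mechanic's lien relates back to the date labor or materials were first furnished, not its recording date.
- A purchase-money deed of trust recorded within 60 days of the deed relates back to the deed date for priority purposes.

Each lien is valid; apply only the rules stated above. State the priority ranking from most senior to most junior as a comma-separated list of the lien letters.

C, B, A, D

First, effective dates: B relates back to 2021-07-10 (work commenced); C's effective date is the deed date, 2021-04-29.
Ordering by effective date: C (2021-04-29), B (2021-07-10), A (2022-06-22), D (2022-06-23).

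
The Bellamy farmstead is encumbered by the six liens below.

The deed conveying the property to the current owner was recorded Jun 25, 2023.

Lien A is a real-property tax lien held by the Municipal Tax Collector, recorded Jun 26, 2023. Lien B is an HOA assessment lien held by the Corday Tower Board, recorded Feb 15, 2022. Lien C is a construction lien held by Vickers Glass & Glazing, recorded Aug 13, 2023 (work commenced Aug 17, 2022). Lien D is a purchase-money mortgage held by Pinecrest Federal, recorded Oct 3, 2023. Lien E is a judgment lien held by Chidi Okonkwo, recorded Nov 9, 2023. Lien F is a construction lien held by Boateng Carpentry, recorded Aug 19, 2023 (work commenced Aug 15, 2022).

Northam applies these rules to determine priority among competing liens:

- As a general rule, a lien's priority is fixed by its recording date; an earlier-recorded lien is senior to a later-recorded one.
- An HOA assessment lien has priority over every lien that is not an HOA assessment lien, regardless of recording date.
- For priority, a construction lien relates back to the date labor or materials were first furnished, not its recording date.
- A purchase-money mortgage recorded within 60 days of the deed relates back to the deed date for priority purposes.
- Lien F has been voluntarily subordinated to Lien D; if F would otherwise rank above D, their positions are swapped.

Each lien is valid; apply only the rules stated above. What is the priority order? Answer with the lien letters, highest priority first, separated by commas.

First, effective dates: C relates back to Aug 17, 2022 (work commenced); D missed the 60-day window (100 days after the deed), so its recording date stands; F's effective date is Aug 15, 2022, when work began.
B is an HOA assessment lien, so it outranks all other liens regardless of date.
Remaining liens by effective date: F (Aug 15, 2022), C (Aug 17, 2022), A (Jun 26, 2023), D (Oct 3, 2023), E (Nov 9, 2023).
Because F would otherwise rank above D, the subordination swaps them.

B, D, C, A, F, E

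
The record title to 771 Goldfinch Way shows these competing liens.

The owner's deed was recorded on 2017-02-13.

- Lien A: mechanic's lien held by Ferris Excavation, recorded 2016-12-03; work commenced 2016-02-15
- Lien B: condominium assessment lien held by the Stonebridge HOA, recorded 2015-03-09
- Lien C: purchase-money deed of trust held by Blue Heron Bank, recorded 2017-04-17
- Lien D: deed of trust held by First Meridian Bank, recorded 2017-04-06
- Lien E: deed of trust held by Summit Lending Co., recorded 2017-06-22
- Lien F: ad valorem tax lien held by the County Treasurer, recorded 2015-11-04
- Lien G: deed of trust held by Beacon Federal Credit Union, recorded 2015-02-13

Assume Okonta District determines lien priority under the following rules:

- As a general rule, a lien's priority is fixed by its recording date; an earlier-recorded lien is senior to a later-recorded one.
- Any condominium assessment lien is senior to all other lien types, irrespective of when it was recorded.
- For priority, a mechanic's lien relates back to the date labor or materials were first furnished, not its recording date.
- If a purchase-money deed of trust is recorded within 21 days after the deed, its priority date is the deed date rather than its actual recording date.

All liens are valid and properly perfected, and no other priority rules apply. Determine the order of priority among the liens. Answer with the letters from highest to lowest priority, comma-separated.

B, G, F, A, D, C, E

Adjusting effective dates: A's effective date is 2016-02-15, when work began; C was recorded 63 days after the deed — beyond 21 days — so no relation-back applies.
B is a condominium assessment lien, so it outranks all other liens regardless of date.
The other liens, earliest effective date first: G (2015-02-13), F (2015-11-04), A (2016-02-15), D (2017-04-06), C (2017-04-17), E (2017-06-22).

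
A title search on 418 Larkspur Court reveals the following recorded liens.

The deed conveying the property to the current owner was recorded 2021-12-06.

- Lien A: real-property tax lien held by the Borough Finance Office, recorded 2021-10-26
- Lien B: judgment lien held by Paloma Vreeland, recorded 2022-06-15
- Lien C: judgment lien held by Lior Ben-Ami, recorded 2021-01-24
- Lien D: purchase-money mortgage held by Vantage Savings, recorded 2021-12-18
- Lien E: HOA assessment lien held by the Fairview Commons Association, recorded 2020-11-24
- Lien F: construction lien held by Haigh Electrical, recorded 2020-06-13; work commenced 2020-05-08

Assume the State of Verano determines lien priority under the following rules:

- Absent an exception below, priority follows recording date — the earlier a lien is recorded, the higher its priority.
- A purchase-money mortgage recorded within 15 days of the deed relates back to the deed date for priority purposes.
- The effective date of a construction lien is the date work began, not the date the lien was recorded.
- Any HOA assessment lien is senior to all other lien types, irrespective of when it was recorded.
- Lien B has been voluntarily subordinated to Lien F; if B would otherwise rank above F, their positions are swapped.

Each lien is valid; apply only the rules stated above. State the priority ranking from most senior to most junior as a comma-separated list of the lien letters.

Adjusting effective dates: D relates back to the deed date 2021-12-06; F's effective date is 2020-05-08, when work began.
As an HOA assessment lien, E is senior to every other lien.
The other liens, earliest effective date first: F (2020-05-08), C (2021-01-24), A (2021-10-26), D (2021-12-06), B (2022-06-15).
Since B is not senior to F, the subordination leaves the order unchanged.

E, F, C, A, D, B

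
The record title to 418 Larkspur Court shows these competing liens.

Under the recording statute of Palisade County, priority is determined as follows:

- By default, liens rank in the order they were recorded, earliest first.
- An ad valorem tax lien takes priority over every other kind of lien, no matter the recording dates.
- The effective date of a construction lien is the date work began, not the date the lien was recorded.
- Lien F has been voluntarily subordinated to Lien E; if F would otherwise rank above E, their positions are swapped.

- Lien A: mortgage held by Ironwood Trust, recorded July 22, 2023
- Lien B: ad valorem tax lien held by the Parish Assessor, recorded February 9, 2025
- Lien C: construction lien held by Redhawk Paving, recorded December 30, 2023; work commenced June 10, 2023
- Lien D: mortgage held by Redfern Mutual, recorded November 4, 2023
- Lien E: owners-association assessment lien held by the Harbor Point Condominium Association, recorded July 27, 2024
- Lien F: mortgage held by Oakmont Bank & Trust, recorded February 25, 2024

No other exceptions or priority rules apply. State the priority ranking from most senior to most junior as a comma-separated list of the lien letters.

Adjusting effective dates: C relates back to June 10, 2023 (work commenced).
B, as an ad valorem tax lien, has superpriority and ranks first.
Ordering the rest by effective date: C (June 10, 2023), A (July 22, 2023), D (November 4, 2023), F (February 25, 2024), E (July 27, 2024).
Because F would otherwise rank above E, the subordination swaps them.

B, C, A, D, E, F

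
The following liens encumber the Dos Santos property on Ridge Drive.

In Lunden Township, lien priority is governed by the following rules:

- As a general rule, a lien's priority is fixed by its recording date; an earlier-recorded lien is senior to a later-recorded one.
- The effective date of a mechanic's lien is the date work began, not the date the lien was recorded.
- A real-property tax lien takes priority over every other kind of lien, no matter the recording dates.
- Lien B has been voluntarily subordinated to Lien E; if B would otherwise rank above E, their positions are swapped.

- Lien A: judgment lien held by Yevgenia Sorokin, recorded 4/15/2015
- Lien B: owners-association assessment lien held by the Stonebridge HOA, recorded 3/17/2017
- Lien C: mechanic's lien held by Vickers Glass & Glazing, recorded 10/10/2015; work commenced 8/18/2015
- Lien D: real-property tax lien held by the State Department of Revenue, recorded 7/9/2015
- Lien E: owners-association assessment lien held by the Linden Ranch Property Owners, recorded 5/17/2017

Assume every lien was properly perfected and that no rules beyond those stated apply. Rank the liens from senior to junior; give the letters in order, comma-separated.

Effective dates after the stated exceptions: C relates back to 8/18/2015 (work commenced).
D, as a real-property tax lien, has superpriority and ranks first.
The other liens, earliest effective date first: A (4/15/2015), C (8/18/2015), B (3/17/2017), E (5/17/2017).
B would otherwise be senior to E, so under the subordination agreement B and E exchange positions.

D, A, C, E, B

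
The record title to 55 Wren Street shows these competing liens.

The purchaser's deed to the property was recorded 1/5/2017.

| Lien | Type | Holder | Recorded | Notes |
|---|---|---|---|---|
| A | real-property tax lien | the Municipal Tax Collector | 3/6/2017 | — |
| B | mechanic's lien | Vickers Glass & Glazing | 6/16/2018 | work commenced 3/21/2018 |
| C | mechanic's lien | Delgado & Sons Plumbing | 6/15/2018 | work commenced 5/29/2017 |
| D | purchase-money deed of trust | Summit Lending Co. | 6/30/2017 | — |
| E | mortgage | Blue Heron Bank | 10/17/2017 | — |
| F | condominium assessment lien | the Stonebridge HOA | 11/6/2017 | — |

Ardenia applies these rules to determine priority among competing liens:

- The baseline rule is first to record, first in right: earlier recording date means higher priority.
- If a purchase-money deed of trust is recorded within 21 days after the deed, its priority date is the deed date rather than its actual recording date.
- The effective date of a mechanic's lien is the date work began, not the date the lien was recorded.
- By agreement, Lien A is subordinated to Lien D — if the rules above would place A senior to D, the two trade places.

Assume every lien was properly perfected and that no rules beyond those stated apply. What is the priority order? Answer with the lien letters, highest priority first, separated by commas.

Effective dates: B relates back to 3/21/2018 (work commenced); C is treated as recorded 5/29/2017, the work-commencement date; D was recorded 176 days after the deed — beyond 21 days — so no relation-back applies.
Ordering by effective date: A (3/6/2017), C (5/29/2017), D (6/30/2017), E (10/17/2017), F (11/6/2017), B (3/21/2018).
A would otherwise be senior to D, so under the subordination agreement A and D exchange positions.

D, C, A, E, F, B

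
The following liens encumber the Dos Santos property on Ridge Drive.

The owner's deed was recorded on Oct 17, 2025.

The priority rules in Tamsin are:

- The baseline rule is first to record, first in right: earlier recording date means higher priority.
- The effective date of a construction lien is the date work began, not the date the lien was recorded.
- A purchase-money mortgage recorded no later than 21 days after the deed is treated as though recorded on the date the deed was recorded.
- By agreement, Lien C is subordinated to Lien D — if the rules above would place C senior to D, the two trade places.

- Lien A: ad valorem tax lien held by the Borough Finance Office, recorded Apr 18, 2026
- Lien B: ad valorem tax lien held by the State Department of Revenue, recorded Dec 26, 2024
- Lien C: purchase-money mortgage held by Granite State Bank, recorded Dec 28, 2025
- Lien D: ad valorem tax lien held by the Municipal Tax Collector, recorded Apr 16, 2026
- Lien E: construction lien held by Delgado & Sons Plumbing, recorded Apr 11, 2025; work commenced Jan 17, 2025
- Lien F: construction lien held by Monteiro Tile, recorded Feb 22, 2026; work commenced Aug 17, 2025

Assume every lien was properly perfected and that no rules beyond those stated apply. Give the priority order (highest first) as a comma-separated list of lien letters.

B, E, F, D, C, A

Effective dates: C was recorded 72 days after the deed, outside the 21-day window, so it keeps its recording date; E is treated as recorded Jan 17, 2025, the work-commencement date; F relates back to Aug 17, 2025 (work commenced).
By effective date: B (Dec 26, 2024), E (Jan 17, 2025), F (Aug 17, 2025), C (Dec 28, 2025), D (Apr 16, 2026), A (Apr 18, 2026).
Because C would otherwise rank above D, the subordination swaps them.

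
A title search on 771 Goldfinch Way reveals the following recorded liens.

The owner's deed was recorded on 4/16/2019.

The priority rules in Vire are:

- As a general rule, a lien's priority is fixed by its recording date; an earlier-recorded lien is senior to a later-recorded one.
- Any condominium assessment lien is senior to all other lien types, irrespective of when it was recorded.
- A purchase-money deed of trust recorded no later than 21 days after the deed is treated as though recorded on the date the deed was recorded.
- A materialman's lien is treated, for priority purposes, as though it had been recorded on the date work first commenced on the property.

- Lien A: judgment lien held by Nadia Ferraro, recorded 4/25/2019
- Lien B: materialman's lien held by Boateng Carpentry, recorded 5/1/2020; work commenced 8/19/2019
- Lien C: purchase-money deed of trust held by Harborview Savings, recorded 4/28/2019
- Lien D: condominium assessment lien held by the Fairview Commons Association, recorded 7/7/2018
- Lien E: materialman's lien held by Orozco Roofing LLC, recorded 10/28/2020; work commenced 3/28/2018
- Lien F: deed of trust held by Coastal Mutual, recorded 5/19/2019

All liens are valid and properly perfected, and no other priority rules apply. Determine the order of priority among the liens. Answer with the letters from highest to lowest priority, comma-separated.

Adjusting effective dates: B is treated as recorded 8/19/2019, the work-commencement date; C's effective date is the deed date, 4/16/2019; E relates back to 3/28/2018 (work commenced).
D is a condominium assessment lien, so it outranks all other liens regardless of date.
Ordering the rest by effective date: E (3/28/2018), C (4/16/2019), A (4/25/2019), F (5/19/2019), B (8/19/2019).

D, E, C, A, F, B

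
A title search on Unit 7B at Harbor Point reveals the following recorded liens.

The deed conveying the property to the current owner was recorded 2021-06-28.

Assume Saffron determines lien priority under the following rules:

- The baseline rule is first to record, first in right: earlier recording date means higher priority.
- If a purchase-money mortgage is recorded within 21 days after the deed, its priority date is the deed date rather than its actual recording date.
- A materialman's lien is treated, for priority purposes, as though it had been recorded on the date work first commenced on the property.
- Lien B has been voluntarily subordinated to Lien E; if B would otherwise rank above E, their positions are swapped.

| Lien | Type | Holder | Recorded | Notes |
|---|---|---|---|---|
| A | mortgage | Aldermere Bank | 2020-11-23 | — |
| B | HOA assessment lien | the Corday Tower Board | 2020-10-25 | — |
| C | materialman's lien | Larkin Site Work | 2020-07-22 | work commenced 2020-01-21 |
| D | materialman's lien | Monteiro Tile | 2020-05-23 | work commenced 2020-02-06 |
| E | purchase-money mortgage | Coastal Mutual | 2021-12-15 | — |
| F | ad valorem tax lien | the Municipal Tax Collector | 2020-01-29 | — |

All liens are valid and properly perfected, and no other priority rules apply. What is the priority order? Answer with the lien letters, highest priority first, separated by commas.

C, F, D, E, A, B

Adjusting effective dates: C's effective date is 2020-01-21, when work began; D relates back to 2020-02-06 (work commenced); E was recorded 170 days after the deed, outside the 21-day window, so it keeps its recording date.
Ordering by effective date: C (2020-01-21), F (2020-01-29), D (2020-02-06), B (2020-10-25), A (2020-11-23), E (2021-12-15).
B would otherwise be senior to E, so under the subordination agreement B and E exchange positions.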